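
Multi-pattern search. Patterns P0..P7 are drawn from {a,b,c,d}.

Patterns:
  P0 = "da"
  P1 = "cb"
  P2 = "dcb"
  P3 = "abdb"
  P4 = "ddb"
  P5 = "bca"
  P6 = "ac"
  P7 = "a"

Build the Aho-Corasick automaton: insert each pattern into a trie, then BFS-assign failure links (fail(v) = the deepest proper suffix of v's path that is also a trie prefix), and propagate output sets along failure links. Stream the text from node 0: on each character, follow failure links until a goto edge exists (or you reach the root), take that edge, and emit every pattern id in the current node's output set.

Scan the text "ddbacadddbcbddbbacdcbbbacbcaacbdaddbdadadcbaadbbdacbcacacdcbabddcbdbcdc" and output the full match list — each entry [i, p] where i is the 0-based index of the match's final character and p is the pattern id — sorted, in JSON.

Construct AC machine:
Trie (insert patterns):
  0='ε' goto a→7 b→13 c→3 d→1
  1='d' goto a→2 c→5 d→11
  2='da' goto ·  ←P0
  3='c' goto b→4
  4='cb' goto ·  ←P1
  5='dc' goto b→6
  6='dcb' goto ·  ←P2
  7='a' goto b→8 c→16  ←P7
  8='ab' goto d→9
  9='abd' goto b→10
  10='abdb' goto ·  ←P3
  11='dd' goto b→12
  12='ddb' goto ·  ←P4
  13='b' goto c→14
  14='bc' goto a→15
  15='bca' goto ·  ←P5
  16='ac' goto ·  ←P6

BFS fail/out derivation:
  fail(1) 'd': from fail(0)=0 chase 'd': 0 ⇒ 0;  out=∅∪out(0)=∅
  fail(3) 'c': from fail(0)=0 chase 'c': 0 ⇒ 0;  out=∅∪out(0)=∅
  fail(7) 'a': from fail(0)=0 chase 'a': 0 ⇒ 0;  out={7}∪out(0)={7}
  fail(13) 'b': from fail(0)=0 chase 'b': 0 ⇒ 0;  out=∅∪out(0)=∅
  fail(2) 'da': from fail(1)=0 chase 'a': 0 ⇒ 7;  out={0}∪out(7)={0,7}
  fail(4) 'cb': from fail(3)=0 chase 'b': 0 ⇒ 13;  out={1}∪out(13)={1}
  fail(5) 'dc': from fail(1)=0 chase 'c': 0 ⇒ 3;  out=∅∪out(3)=∅
  fail(8) 'ab': from fail(7)=0 chase 'b': 0 ⇒ 13;  out=∅∪out(13)=∅
  fail(11) 'dd': from fail(1)=0 chase 'd': 0 ⇒ 1;  out=∅∪out(1)=∅
  fail(14) 'bc': from fail(13)=0 chase 'c': 0 ⇒ 3;  out=∅∪out(3)=∅
  fail(16) 'ac': from fail(7)=0 chase 'c': 0 ⇒ 3;  out={6}∪out(3)={6}
  fail(6) 'dcb': from fail(5)=3 chase 'b': 3 ⇒ 4;  out={2}∪out(4)={1,2}
  fail(9) 'abd': from fail(8)=13 chase 'd': 13→0 ⇒ 1;  out=∅∪out(1)=∅
  fail(12) 'ddb': from fail(11)=1 chase 'b': 1→0 ⇒ 13;  out={4}∪out(13)={4}
  fail(15) 'bca': from fail(14)=3 chase 'a': 3→0 ⇒ 7;  out={5}∪out(7)={5,7}
  fail(10) 'abdb': from fail(9)=1 chase 'b': 1→0 ⇒ 13;  out={3}∪out(13)={3}

Scan:
[0] read 'd'  n0⇒n1
[1] read 'd'  n1⇒n11
[2] read 'b'  n11⇒n12  emit P4@[0:2]
[3] read 'a'  n12⇒n7 ·f  emit P7@[3:3]
[4] read 'c'  n7⇒n16  emit P6@[3:4]
[5] read 'a'  n16⇒n7 ·f  emit P7@[5:5]
[6] read 'd'  n7⇒n1 ·f
[7] read 'd'  n1⇒n11
[8] read 'd'  n11⇒n11 ·f
[9] read 'b'  n11⇒n12  emit P4@[7:9]
[10] read 'c'  n12⇒n14 ·f
[11] read 'b'  n14⇒n4 ·f  emit P1@[10:11]
[12] read 'd'  n4⇒n1 ·f
[13] read 'd'  n1⇒n11
[14] read 'b'  n11⇒n12  emit P4@[12:14]
[15] read 'b'  n12⇒n13 ·f
[16] read 'a'  n13⇒n7 ·f  emit P7@[16:16]
[17] read 'c'  n7⇒n16  emit P6@[16:17]
[18] read 'd'  n16⇒n1 ·f
[19] read 'c'  n1⇒n5
[20] read 'b'  n5⇒n6  emit P1@[19:20],P2@[18:20]
[21] read 'b'  n6⇒n13 ·f
[22] read 'b'  n13⇒n13 ·f
[23] read 'a'  n13⇒n7 ·f  emit P7@[23:23]
[24] read 'c'  n7⇒n16  emit P6@[23:24]
[25] read 'b'  n16⇒n4 ·f  emit P1@[24:25]
[26] read 'c'  n4⇒n14 ·f
[27] read 'a'  n14⇒n15  emit P5@[25:27],P7@[27:27]
[28] read 'a'  n15⇒n7 ·f  emit P7@[28:28]
[29] read 'c'  n7⇒n16  emit P6@[28:29]
[30] read 'b'  n16⇒n4 ·f  emit P1@[29:30]
[31] read 'd'  n4⇒n1 ·f
[32] read 'a'  n1⇒n2  emit P0@[31:32],P7@[32:32]
[33] read 'd'  n2⇒n1 ·f
[34] read 'd'  n1⇒n11
[35] read 'b'  n11⇒n12  emit P4@[33:35]
[36] read 'd'  n12⇒n1 ·f
[37] read 'a'  n1⇒n2  emit P0@[36:37],P7@[37:37]
[38] read 'd'  n2⇒n1 ·f
[39] read 'a'  n1⇒n2  emit P0@[38:39],P7@[39:39]
[40] read 'd'  n2⇒n1 ·f
[41] read 'c'  n1⇒n5
[42] read 'b'  n5⇒n6  emit P1@[41:42],P2@[40:42]
[43] read 'a'  n6⇒n7 ·f  emit P7@[43:43]
[44] read 'a'  n7⇒n7 ·f  emit P7@[44:44]
[45] read 'd'  n7⇒n1 ·f
[46] read 'b'  n1⇒n13 ·f
[47] read 'b'  n13⇒n13 ·f
[48] read 'd'  n13⇒n1 ·f
[49] read 'a'  n1⇒n2  emit P0@[48:49],P7@[49:49]
[50] read 'c'  n2⇒n16 ·f  emit P6@[49:50]
[51] read 'b'  n16⇒n4 ·f  emit P1@[50:51]
[52] read 'c'  n4⇒n14 ·f
[53] read 'a'  n14⇒n15  emit P5@[51:53],P7@[53:53]
[54] read 'c'  n15⇒n16 ·f  emit P6@[53:54]
[55] read 'a'  n16⇒n7 ·f  emit P7@[55:55]
[56] read 'c'  n7⇒n16  emit P6@[55:56]
[57] read 'd'  n16⇒n1 ·f
[58] read 'c'  n1⇒n5
[59] read 'b'  n5⇒n6  emit P1@[58:59],P2@[57:59]
[60] read 'a'  n6⇒n7 ·f  emit P7@[60:60]
[61] read 'b'  n7⇒n8
[62] read 'd'  n8⇒n9
[63] read 'd'  n9⇒n11 ·f
[64] read 'c'  n11⇒n5 ·f
[65] read 'b'  n5⇒n6  emit P1@[64:65],P2@[63:65]
[66] read 'd'  n6⇒n1 ·f
[67] read 'b'  n1⇒n13 ·f
[68] read 'c'  n13⇒n14
[69] read 'd'  n14⇒n1 ·f
[70] read 'c'  n1⇒n5

All matches (sorted): [[2,4],[3,7],[4,6],[5,7],[9,4],[11,1],[14,4],[16,7],[17,6],[20,1],[20,2],[23,7],[24,6],[25,1],[27,5],[27,7],[28,7],[29,6],[30,1],[32,0],[32,7],[35,4],[37,0],[37,7],[39,0],[39,7],[42,1],[42,2],[43,7],[44,7],[49,0],[49,7],[50,6],[51,1],[53,5],[53,7],[54,6],[55,7],[56,6],[59,1],[59,2],[60,7],[65,1],[65,2]]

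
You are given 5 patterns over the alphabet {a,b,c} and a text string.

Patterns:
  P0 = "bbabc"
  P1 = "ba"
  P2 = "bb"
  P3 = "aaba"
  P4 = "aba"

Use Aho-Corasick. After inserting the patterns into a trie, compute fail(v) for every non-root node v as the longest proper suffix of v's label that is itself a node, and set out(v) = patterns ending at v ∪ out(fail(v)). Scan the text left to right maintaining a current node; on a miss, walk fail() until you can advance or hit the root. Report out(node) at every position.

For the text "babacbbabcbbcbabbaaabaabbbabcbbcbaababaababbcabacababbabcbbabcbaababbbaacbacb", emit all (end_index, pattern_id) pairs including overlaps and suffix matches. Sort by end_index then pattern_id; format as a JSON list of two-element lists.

Build:
Trie nodes:
  0='ε' goto a→7 b→1
  1='b' goto a→6 b→2
  2='bb' goto a→3  [P2 ends]
  3='bba' goto b→4
  4='bbab' goto c→5
  5='bbabc' goto ·  [P0 ends]
  6='ba' goto ·  [P1 ends]
  7='a' goto a→8 b→11
  8='aa' goto b→9
  9='aab' goto a→10
  10='aaba' goto ·  [P3 ends]
  11='ab' goto a→12
  12='aba' goto ·  [P4 ends]

Failure links (BFS by depth):
  fail(1) 'b': from fail(0)=0 chase 'b': 0 ⇒ 0;  out=∅∪out(0)=∅
  fail(7) 'a': from fail(0)=0 chase 'a': 0 ⇒ 0;  out=∅∪out(0)=∅
  fail(2) 'bb': from fail(1)=0 chase 'b': 0 ⇒ 1;  out={2}∪out(1)={2}
  fail(6) 'ba': from fail(1)=0 chase 'a': 0 ⇒ 7;  out={1}∪out(7)={1}
  fail(8) 'aa': from fail(7)=0 chase 'a': 0 ⇒ 7;  out=∅∪out(7)=∅
  fail(11) 'ab': from fail(7)=0 chase 'b': 0 ⇒ 1;  out=∅∪out(1)=∅
  fail(3) 'bba': from fail(2)=1 chase 'a': 1 ⇒ 6;  out=∅∪out(6)={1}
  fail(9) 'aab': from fail(8)=7 chase 'b': 7 ⇒ 11;  out=∅∪out(11)=∅
  fail(12) 'aba': from fail(11)=1 chase 'a': 1 ⇒ 6;  out={4}∪out(6)={1,4}
  fail(4) 'bbab': from fail(3)=6 chase 'b': 6→7 ⇒ 11;  out=∅∪out(11)=∅
  fail(10) 'aaba': from fail(9)=11 chase 'a': 11 ⇒ 12;  out={3}∪out(12)={1,3,4}
  fail(5) 'bbabc': from fail(4)=11 chase 'c': 11→1→0 ⇒ 0;  out={0}∪out(0)={0}

Text stream:
i=0 'b': node 0→1
i=1 'a': node 1→6  → match P1@[0:1]
i=2 'b': node 6→11 (via fail)
i=3 'a': node 11→12  → match P1@[2:3],P4@[1:3]
i=4 'c': node 12→0 (via fail)
i=5 'b': node 0→1
i=6 'b': node 1→2  → match P2@[5:6]
i=7 'a': node 2→3  → match P1@[6:7]
i=8 'b': node 3→4
i=9 'c': node 4→5  → match P0@[5:9]
i=10 'b': node 5→1 (via fail)
i=11 'b': node 1→2  → match P2@[10:11]
i=12 'c': node 2→0 (via fail)
i=13 'b': node 0→1
i=14 'a': node 1→6  → match P1@[13:14]
i=15 'b': node 6→11 (via fail)
i=16 'b': node 11→2 (via fail)  → match P2@[15:16]
i=17 'a': node 2→3  → match P1@[16:17]
i=18 'a': node 3→8 (via fail)
i=19 'a': node 8→8 (via fail)
i=20 'b': node 8→9
i=21 'a': node 9→10  → match P1@[20:21],P3@[18:21],P4@[19:21]
i=22 'a': node 10→8 (via fail)
i=23 'b': node 8→9
i=24 'b': node 9→2 (via fail)  → match P2@[23:24]
i=25 'b': node 2→2 (via fail)  → match P2@[24:25]
i=26 'a': node 2→3  → match P1@[25:26]
i=27 'b': node 3→4
i=28 'c': node 4→5  → match P0@[24:28]
i=29 'b': node 5→1 (via fail)
i=30 'b': node 1→2  → match P2@[29:30]
i=31 'c': node 2→0 (via fail)
i=32 'b': node 0→1
i=33 'a': node 1→6  → match P1@[32:33]
i=34 'a': node 6→8 (via fail)
i=35 'b': node 8→9
i=36 'a': node 9→10  → match P1@[35:36],P3@[33:36],P4@[34:36]
i=37 'b': node 10→11 (via fail)
i=38 'a': node 11→12  → match P1@[37:38],P4@[36:38]
i=39 'a': node 12→8 (via fail)
i=40 'b': node 8→9
i=41 'a': node 9→10  → match P1@[40:41],P3@[38:41],P4@[39:41]
i=42 'b': node 10→11 (via fail)
i=43 'b': node 11→2 (via fail)  → match P2@[42:43]
i=44 'c': node 2→0 (via fail)
i=45 'a': node 0→7
i=46 'b': node 7→11
i=47 'a': node 11→12  → match P1@[46:47],P4@[45:47]
i=48 'c': node 12→0 (via fail)
i=49 'a': node 0→7
i=50 'b': node 7→11
i=51 'a': node 11→12  → match P1@[50:51],P4@[49:51]
i=52 'b': node 12→11 (via fail)
i=53 'b': node 11→2 (via fail)  → match P2@[52:53]
i=54 'a': node 2→3  → match P1@[53:54]
i=55 'b': node 3→4
i=56 'c': node 4→5  → match P0@[52:56]
i=57 'b': node 5→1 (via fail)
i=58 'b': node 1→2  → match P2@[57:58]
i=59 'a': node 2→3  → match P1@[58:59]
i=60 'b': node 3→4
i=61 'c': node 4→5  → match P0@[57:61]
i=62 'b': node 5→1 (via fail)
i=63 'a': node 1→6  → match P1@[62:63]
i=64 'a': node 6→8 (via fail)
i=65 'b': node 8→9
i=66 'a': node 9→10  → match P1@[65:66],P3@[63:66],P4@[64:66]
i=67 'b': node 10→11 (via fail)
i=68 'b': node 11→2 (via fail)  → match P2@[67:68]
i=69 'b': node 2→2 (via fail)  → match P2@[68:69]
i=70 'a': node 2→3  → match P1@[69:70]
i=71 'a': node 3→8 (via fail)
i=72 'c': node 8→0 (via fail)
i=73 'b': node 0→1
i=74 'a': node 1→6  → match P1@[73:74]
i=75 'c': node 6→0 (via fail)
i=76 'b': node 0→1

All matches (sorted): [[1,1],[3,1],[3,4],[6,2],[7,1],[9,0],[11,2],[14,1],[16,2],[17,1],[21,1],[21,3],[21,4],[24,2],[25,2],[26,1],[28,0],[30,2],[33,1],[36,1],[36,3],[36,4],[38,1],[38,4],[41,1],[41,3],[41,4],[43,2],[47,1],[47,4],[51,1],[51,4],[53,2],[54,1],[56,0],[58,2],[59,1],[61,0],[63,1],[66,1],[66,3],[66,4],[68,2],[69,2],[70,1],[74,1]]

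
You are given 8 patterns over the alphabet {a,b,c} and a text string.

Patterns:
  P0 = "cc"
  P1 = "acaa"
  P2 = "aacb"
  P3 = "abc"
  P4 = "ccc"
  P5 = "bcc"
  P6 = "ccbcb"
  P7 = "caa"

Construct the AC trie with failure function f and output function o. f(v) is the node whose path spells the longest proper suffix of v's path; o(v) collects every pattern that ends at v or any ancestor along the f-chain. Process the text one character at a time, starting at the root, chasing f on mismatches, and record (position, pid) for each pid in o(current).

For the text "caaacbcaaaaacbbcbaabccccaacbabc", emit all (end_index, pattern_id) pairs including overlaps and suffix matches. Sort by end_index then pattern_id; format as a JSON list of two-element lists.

Build:
Trie nodes:
  0='ε' goto a→3 b→13 c→1
  1='c' goto a→19 c→2
  2='cc' goto b→16 c→12  [P0 ends]
  3='a' goto a→7 b→10 c→4
  4='ac' goto a→5
  5='aca' goto a→6
  6='acaa' goto ·  [P1 ends]
  7='aa' goto c→8
  8='aac' goto b→9
  9='aacb' goto ·  [P2 ends]
  10='ab' goto c→11
  11='abc' goto ·  [P3 ends]
  12='ccc' goto ·  [P4 ends]
  13='b' goto c→14
  14='bc' goto c→15
  15='bcc' goto ·  [P5 ends]
  16='ccb' goto c→17
  17='ccbc' goto b→18
  18='ccbcb' goto ·  [P6 ends]
  19='ca' goto a→20
  20='caa' goto ·  [P7 ends]

BFS fail/out derivation:
  n1('c'): parent n0 fail=0; on 'c' 0 → fail=0;  out ∅∪∅=∅
  n3('a'): parent n0 fail=0; on 'a' 0 → fail=0;  out ∅∪∅=∅
  n13('b'): parent n0 fail=0; on 'b' 0 → fail=0;  out ∅∪∅=∅
  n2('cc'): parent n1 fail=0; on 'c' 0 → fail=1;  out {0}∪∅={0}
  n4('ac'): parent n3 fail=0; on 'c' 0 → fail=1;  out ∅∪∅=∅
  n7('aa'): parent n3 fail=0; on 'a' 0 → fail=3;  out ∅∪∅=∅
  n10('ab'): parent n3 fail=0; on 'b' 0 → fail=13;  out ∅∪∅=∅
  n14('bc'): parent n13 fail=0; on 'c' 0 → fail=1;  out ∅∪∅=∅
  n19('ca'): parent n1 fail=0; on 'a' 0 → fail=3;  out ∅∪∅=∅
  n5('aca'): parent n4 fail=1; on 'a' 1 → fail=19;  out ∅∪∅=∅
  n8('aac'): parent n7 fail=3; on 'c' 3 → fail=4;  out ∅∪∅=∅
  n11('abc'): parent n10 fail=13; on 'c' 13 → fail=14;  out {3}∪∅={3}
  n12('ccc'): parent n2 fail=1; on 'c' 1 → fail=2;  out {4}∪{0}={0,4}
  n15('bcc'): parent n14 fail=1; on 'c' 1 → fail=2;  out {5}∪{0}={0,5}
  n16('ccb'): parent n2 fail=1; on 'b' 1→0 → fail=13;  out ∅∪∅=∅
  n20('caa'): parent n19 fail=3; on 'a' 3 → fail=7;  out {7}∪∅={7}
  n6('acaa'): parent n5 fail=19; on 'a' 19 → fail=20;  out {1}∪{7}={1,7}
  n9('aacb'): parent n8 fail=4; on 'b' 4→1→0 → fail=13;  out {2}∪∅={2}
  n17('ccbc'): parent n16 fail=13; on 'c' 13 → fail=14;  out ∅∪∅=∅
  n18('ccbcb'): parent n17 fail=14; on 'b' 14→1→0 → fail=13;  out {6}∪∅={6}

Text stream:
pos 0 'c': at 1
pos 1 'a': at 19
pos 2 'a': at 20  emit P7@[0:2]
pos 3 'a': at 7 (fail-walked)
pos 4 'c': at 8
pos 5 'b': at 9  emit P2@[2:5]
pos 6 'c': at 14 (fail-walked)
pos 7 'a': at 19 (fail-walked)
pos 8 'a': at 20  emit P7@[6:8]
pos 9 'a': at 7 (fail-walked)
pos 10 'a': at 7 (fail-walked)
pos 11 'a': at 7 (fail-walked)
pos 12 'c': at 8
pos 13 'b': at 9  emit P2@[10:13]
pos 14 'b': at 13 (fail-walked)
pos 15 'c': at 14
pos 16 'b': at 13 (fail-walked)
pos 17 'a': at 3 (fail-walked)
pos 18 'a': at 7
pos 19 'b': at 10 (fail-walked)
pos 20 'c': at 11  emit P3@[18:20]
pos 21 'c': at 15 (fail-walked)  emit P0@[20:21],P5@[19:21]
pos 22 'c': at 12 (fail-walked)  emit P0@[21:22],P4@[20:22]
pos 23 'c': at 12 (fail-walked)  emit P0@[22:23],P4@[21:23]
pos 24 'a': at 19 (fail-walked)
pos 25 'a': at 20  emit P7@[23:25]
pos 26 'c': at 8 (fail-walked)
pos 27 'b': at 9  emit P2@[24:27]
pos 28 'a': at 3 (fail-walked)
pos 29 'b': at 10
pos 30 'c': at 11  emit P3@[28:30]

Result: [[2,7],[5,2],[8,7],[13,2],[20,3],[21,0],[21,5],[22,0],[22,4],[23,0],[23,4],[25,7],[27,2],[30,3]]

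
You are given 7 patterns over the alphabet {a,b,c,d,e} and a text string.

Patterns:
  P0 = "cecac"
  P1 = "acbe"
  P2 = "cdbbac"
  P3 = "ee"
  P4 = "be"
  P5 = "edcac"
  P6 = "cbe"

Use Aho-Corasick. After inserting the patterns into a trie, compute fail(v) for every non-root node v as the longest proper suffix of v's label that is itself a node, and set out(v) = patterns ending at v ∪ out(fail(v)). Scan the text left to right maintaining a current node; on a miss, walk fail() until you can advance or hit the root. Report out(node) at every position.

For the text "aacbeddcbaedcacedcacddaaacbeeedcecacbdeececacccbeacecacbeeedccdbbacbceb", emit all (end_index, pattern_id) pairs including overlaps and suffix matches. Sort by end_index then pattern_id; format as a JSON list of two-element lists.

Build:
Trie (insert patterns):
  n0 'ε': a→6 b→17 c→1 e→15
  n1 'c': b→23 d→10 e→2
  n2 'ce': c→3
  n3 'cec': a→4
  n4 'ceca': c→5
  n5 'cecac': ·  ←P0
  n6 'a': c→7
  n7 'ac': b→8
  n8 'acb': e→9
  n9 'acbe': ·  ←P1
  n10 'cd': b→11
  n11 'cdb': b→12
  n12 'cdbb': a→13
  n13 'cdbba': c→14
  n14 'cdbbac': ·  ←P2
  n15 'e': d→19 e→16
  n16 'ee': ·  ←P3
  n17 'b': e→18
  n18 'be': ·  ←P4
  n19 'ed': c→20
  n20 'edc': a→21
  n21 'edca': c→22
  n22 'edcac': ·  ←P5
  n23 'cb': e→24
  n24 'cbe': ·  ←P6

BFS fail/out derivation:
  n1('c'): parent n0 fail=0; on 'c' 0 → fail=0;  out ∅∪∅=∅
  n6('a'): parent n0 fail=0; on 'a' 0 → fail=0;  out ∅∪∅=∅
  n15('e'): parent n0 fail=0; on 'e' 0 → fail=0;  out ∅∪∅=∅
  n17('b'): parent n0 fail=0; on 'b' 0 → fail=0;  out ∅∪∅=∅
  n2('ce'): parent n1 fail=0; on 'e' 0 → fail=15;  out ∅∪∅=∅
  n7('ac'): parent n6 fail=0; on 'c' 0 → fail=1;  out ∅∪∅=∅
  n10('cd'): parent n1 fail=0; on 'd' 0 → fail=0;  out ∅∪∅=∅
  n16('ee'): parent n15 fail=0; on 'e' 0 → fail=15;  out {3}∪∅={3}
  n18('be'): parent n17 fail=0; on 'e' 0 → fail=15;  out {4}∪∅={4}
  n19('ed'): parent n15 fail=0; on 'd' 0 → fail=0;  out ∅∪∅=∅
  n23('cb'): parent n1 fail=0; on 'b' 0 → fail=17;  out ∅∪∅=∅
  n3('cec'): parent n2 fail=15; on 'c' 15→0 → fail=1;  out ∅∪∅=∅
  n8('acb'): parent n7 fail=1; on 'b' 1 → fail=23;  out ∅∪∅=∅
  n11('cdb'): parent n10 fail=0; on 'b' 0 → fail=17;  out ∅∪∅=∅
  n20('edc'): parent n19 fail=0; on 'c' 0 → fail=1;  out ∅∪∅=∅
  n24('cbe'): parent n23 fail=17; on 'e' 17 → fail=18;  out {6}∪{4}={4,6}
  n4('ceca'): parent n3 fail=1; on 'a' 1→0 → fail=6;  out ∅∪∅=∅
  n9('acbe'): parent n8 fail=23; on 'e' 23 → fail=24;  out {1}∪{4,6}={1,4,6}
  n12('cdbb'): parent n11 fail=17; on 'b' 17→0 → fail=17;  out ∅∪∅=∅
  n21('edca'): parent n20 fail=1; on 'a' 1→0 → fail=6;  out ∅∪∅=∅
  n5('cecac'): parent n4 fail=6; on 'c' 6 → fail=7;  out {0}∪∅={0}
  n13('cdbba'): parent n12 fail=17; on 'a' 17→0 → fail=6;  out ∅∪∅=∅
  n22('edcac'): parent n21 fail=6; on 'c' 6 → fail=7;  out {5}∪∅={5}
  n14('cdbbac'): parent n13 fail=6; on 'c' 6 → fail=7;  out {2}∪∅={2}

Text stream:
[0] read 'a'  n0⇒n6
[1] read 'a'  n6⇒n6 ·f
[2] read 'c'  n6⇒n7
[3] read 'b'  n7⇒n8
[4] read 'e'  n8⇒n9  emit P1@[1:4],P4@[3:4],P6@[2:4]
[5] read 'd'  n9⇒n19 ·f
[6] read 'd'  n19⇒n0 ·f
[7] read 'c'  n0⇒n1
[8] read 'b'  n1⇒n23
[9] read 'a'  n23⇒n6 ·f
[10] read 'e'  n6⇒n15 ·f
[11] read 'd'  n15⇒n19
[12] read 'c'  n19⇒n20
[13] read 'a'  n20⇒n21
[14] read 'c'  n21⇒n22  emit P5@[10:14]
[15] read 'e'  n22⇒n2 ·f
[16] read 'd'  n2⇒n19 ·f
[17] read 'c'  n19⇒n20
[18] read 'a'  n20⇒n21
[19] read 'c'  n21⇒n22  emit P5@[15:19]
[20] read 'd'  n22⇒n10 ·f
[21] read 'd'  n10⇒n0 ·f
[22] read 'a'  n0⇒n6
[23] read 'a'  n6⇒n6 ·f
[24] read 'a'  n6⇒n6 ·f
[25] read 'c'  n6⇒n7
[26] read 'b'  n7⇒n8
[27] read 'e'  n8⇒n9  emit P1@[24:27],P4@[26:27],P6@[25:27]
[28] read 'e'  n9⇒n16 ·f  emit P3@[27:28]
[29] read 'e'  n16⇒n16 ·f  emit P3@[28:29]
[30] read 'd'  n16⇒n19 ·f
[31] read 'c'  n19⇒n20
[32] read 'e'  n20⇒n2 ·f
[33] read 'c'  n2⇒n3
[34] read 'a'  n3⇒n4
[35] read 'c'  n4⇒n5  emit P0@[31:35]
[36] read 'b'  n5⇒n8 ·f
[37] read 'd'  n8⇒n0 ·f
[38] read 'e'  n0⇒n15
[39] read 'e'  n15⇒n16  emit P3@[38:39]
[40] read 'c'  n16⇒n1 ·f
[41] read 'e'  n1⇒n2
[42] read 'c'  n2⇒n3
[43] read 'a'  n3⇒n4
[44] read 'c'  n4⇒n5  emit P0@[40:44]
[45] read 'c'  n5⇒n1 ·f
[46] read 'c'  n1⇒n1 ·f
[47] read 'b'  n1⇒n23
[48] read 'e'  n23⇒n24  emit P4@[47:48],P6@[46:48]
[49] read 'a'  n24⇒n6 ·f
[50] read 'c'  n6⇒n7
[51] read 'e'  n7⇒n2 ·f
[52] read 'c'  n2⇒n3
[53] read 'a'  n3⇒n4
[54] read 'c'  n4⇒n5  emit P0@[50:54]
[55] read 'b'  n5⇒n8 ·f
[56] read 'e'  n8⇒n9  emit P1@[53:56],P4@[55:56],P6@[54:56]
[57] read 'e'  n9⇒n16 ·f  emit P3@[56:57]
[58] read 'e'  n16⇒n16 ·f  emit P3@[57:58]
[59] read 'd'  n16⇒n19 ·f
[60] read 'c'  n19⇒n20
[61] read 'c'  n20⇒n1 ·f
[62] read 'd'  n1⇒n10
[63] read 'b'  n10⇒n11
[64] read 'b'  n11⇒n12
[65] read 'a'  n12⇒n13
[66] read 'c'  n13⇒n14  emit P2@[61:66]
[67] read 'b'  n14⇒n8 ·f
[68] read 'c'  n8⇒n1 ·f
[69] read 'e'  n1⇒n2
[70] read 'b'  n2⇒n17 ·f

All matches (sorted): [[4,1],[4,4],[4,6],[14,5],[19,5],[27,1],[27,4],[27,6],[28,3],[29,3],[35,0],[39,3],[44,0],[48,4],[48,6],[54,0],[56,1],[56,4],[56,6],[57,3],[58,3],[66,2]]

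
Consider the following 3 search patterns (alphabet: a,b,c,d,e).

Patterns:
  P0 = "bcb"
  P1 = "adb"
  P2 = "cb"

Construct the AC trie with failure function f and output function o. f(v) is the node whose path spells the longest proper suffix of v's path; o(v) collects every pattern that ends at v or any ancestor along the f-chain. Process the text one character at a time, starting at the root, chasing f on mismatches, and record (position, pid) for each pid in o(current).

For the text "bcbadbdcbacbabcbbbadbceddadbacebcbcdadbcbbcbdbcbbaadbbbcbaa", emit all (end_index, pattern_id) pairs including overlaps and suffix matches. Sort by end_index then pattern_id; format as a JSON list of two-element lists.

Build automaton:
Trie (insert patterns):
  0='ε' goto a→4 b→1 c→7
  1='b' goto c→2
  2='bc' goto b→3
  3='bcb' goto ·  ←P0
  4='a' goto d→5
  5='ad' goto b→6
  6='adb' goto ·  ←P1
  7='c' goto b→8
  8='cb' goto ·  ←P2

Failure links (BFS by depth):
  n1('b'): parent n0 fail=0; on 'b' 0 → fail=0;  out ∅∪∅=∅
  n4('a'): parent n0 fail=0; on 'a' 0 → fail=0;  out ∅∪∅=∅
  n7('c'): parent n0 fail=0; on 'c' 0 → fail=0;  out ∅∪∅=∅
  n2('bc'): parent n1 fail=0; on 'c' 0 → fail=7;  out ∅∪∅=∅
  n5('ad'): parent n4 fail=0; on 'd' 0 → fail=0;  out ∅∪∅=∅
  n8('cb'): parent n7 fail=0; on 'b' 0 → fail=1;  out {2}∪∅={2}
  n3('bcb'): parent n2 fail=7; on 'b' 7 → fail=8;  out {0}∪{2}={0,2}
  n6('adb'): parent n5 fail=0; on 'b' 0 → fail=1;  out {1}∪∅={1}

Run:
i=0 'b': node 0→1
i=1 'c': node 1→2
i=2 'b': node 2→3  emit P0@[0:2],P2@[1:2]
i=3 'a': node 3→4 (via fail)
i=4 'd': node 4→5
i=5 'b': node 5→6  emit P1@[3:5]
i=6 'd': node 6→0 (via fail)
i=7 'c': node 0→7
i=8 'b': node 7→8  emit P2@[7:8]
i=9 'a': node 8→4 (via fail)
i=10 'c': node 4→7 (via fail)
i=11 'b': node 7→8  emit P2@[10:11]
i=12 'a': node 8→4 (via fail)
i=13 'b': node 4→1 (via fail)
i=14 'c': node 1→2
i=15 'b': node 2→3  emit P0@[13:15],P2@[14:15]
i=16 'b': node 3→1 (via fail)
i=17 'b': node 1→1 (via fail)
i=18 'a': node 1→4 (via fail)
i=19 'd': node 4→5
i=20 'b': node 5→6  emit P1@[18:20]
i=21 'c': node 6→2 (via fail)
i=22 'e': node 2→0 (via fail)
i=23 'd': node 0→0
i=24 'd': node 0→0
i=25 'a': node 0→4
i=26 'd': node 4→5
i=27 'b': node 5→6  emit P1@[25:27]
i=28 'a': node 6→4 (via fail)
i=29 'c': node 4→7 (via fail)
i=30 'e': node 7→0 (via fail)
i=31 'b': node 0→1
i=32 'c': node 1→2
i=33 'b': node 2→3  emit P0@[31:33],P2@[32:33]
i=34 'c': node 3→2 (via fail)
i=35 'd': node 2→0 (via fail)
i=36 'a': node 0→4
i=37 'd': node 4→5
i=38 'b': node 5→6  emit P1@[36:38]
i=39 'c': node 6→2 (via fail)
i=40 'b': node 2→3  emit P0@[38:40],P2@[39:40]
i=41 'b': node 3→1 (via fail)
i=42 'c': node 1→2
i=43 'b': node 2→3  emit P0@[41:43],P2@[42:43]
i=44 'd': node 3→0 (via fail)
i=45 'b': node 0→1
i=46 'c': node 1→2
i=47 'b': node 2→3  emit P0@[45:47],P2@[46:47]
i=48 'b': node 3→1 (via fail)
i=49 'a': node 1→4 (via fail)
i=50 'a': node 4→4 (via fail)
i=51 'd': node 4→5
i=52 'b': node 5→6  emit P1@[50:52]
i=53 'b': node 6→1 (via fail)
i=54 'b': node 1→1 (via fail)
i=55 'c': node 1→2
i=56 'b': node 2→3  emit P0@[54:56],P2@[55:56]
i=57 'a': node 3→4 (via fail)
i=58 'a': node 4→4 (via fail)

Matches: [[2,0],[2,2],[5,1],[8,2],[11,2],[15,0],[15,2],[20,1],[27,1],[33,0],[33,2],[38,1],[40,0],[40,2],[43,0],[43,2],[47,0],[47,2],[52,1],[56,0],[56,2]]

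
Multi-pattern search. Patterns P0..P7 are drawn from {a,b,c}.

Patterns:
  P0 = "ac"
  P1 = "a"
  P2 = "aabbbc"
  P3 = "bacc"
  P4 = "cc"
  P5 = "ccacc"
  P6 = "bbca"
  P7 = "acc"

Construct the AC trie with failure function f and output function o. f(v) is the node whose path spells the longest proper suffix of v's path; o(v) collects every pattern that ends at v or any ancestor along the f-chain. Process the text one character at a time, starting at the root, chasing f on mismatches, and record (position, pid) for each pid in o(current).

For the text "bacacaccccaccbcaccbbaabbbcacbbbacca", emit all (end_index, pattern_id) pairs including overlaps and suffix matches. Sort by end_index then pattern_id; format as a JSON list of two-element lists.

Build:
Trie (insert patterns):
  0='ε' goto a→1 b→8 c→12
  1='a' goto a→3 c→2  ←P1
  2='ac' goto c→20  ←P0
  3='aa' goto b→4
  4='aab' goto b→5
  5='aabb' goto b→6
  6='aabbb' goto c→7
  7='aabbbc' goto ·  ←P2
  8='b' goto a→9 b→17
  9='ba' goto c→10
  10='bac' goto c→11
  11='bacc' goto ·  ←P3
  12='c' goto c→13
  13='cc' goto a→14  ←P4
  14='cca' goto c→15
  15='ccac' goto c→16
  16='ccacc' goto ·  ←P5
  17='bb' goto c→18
  18='bbc' goto a→19
  19='bbca' goto ·  ←P6
  20='acc' goto ·  ←P7

BFS fail/out derivation:
  fail(1) 'a': from fail(0)=0 chase 'a': 0 ⇒ 0;  out={1}∪out(0)={1}
  fail(8) 'b': from fail(0)=0 chase 'b': 0 ⇒ 0;  out=∅∪out(0)=∅
  fail(12) 'c': from fail(0)=0 chase 'c': 0 ⇒ 0;  out=∅∪out(0)=∅
  fail(2) 'ac': from fail(1)=0 chase 'c': 0 ⇒ 12;  out={0}∪out(12)={0}
  fail(3) 'aa': from fail(1)=0 chase 'a': 0 ⇒ 1;  out=∅∪out(1)={1}
  fail(9) 'ba': from fail(8)=0 chase 'a': 0 ⇒ 1;  out=∅∪out(1)={1}
  fail(13) 'cc': from fail(12)=0 chase 'c': 0 ⇒ 12;  out={4}∪out(12)={4}
  fail(17) 'bb': from fail(8)=0 chase 'b': 0 ⇒ 8;  out=∅∪out(8)=∅
  fail(4) 'aab': from fail(3)=1 chase 'b': 1→0 ⇒ 8;  out=∅∪out(8)=∅
  fail(10) 'bac': from fail(9)=1 chase 'c': 1 ⇒ 2;  out=∅∪out(2)={0}
  fail(14) 'cca': from fail(13)=12 chase 'a': 12→0 ⇒ 1;  out=∅∪out(1)={1}
  fail(18) 'bbc': from fail(17)=8 chase 'c': 8→0 ⇒ 12;  out=∅∪out(12)=∅
  fail(20) 'acc': from fail(2)=12 chase 'c': 12 ⇒ 13;  out={7}∪out(13)={4,7}
  fail(5) 'aabb': from fail(4)=8 chase 'b': 8 ⇒ 17;  out=∅∪out(17)=∅
  fail(11) 'bacc': from fail(10)=2 chase 'c': 2 ⇒ 20;  out={3}∪out(20)={3,4,7}
  fail(15) 'ccac': from fail(14)=1 chase 'c': 1 ⇒ 2;  out=∅∪out(2)={0}
  fail(19) 'bbca': from fail(18)=12 chase 'a': 12→0 ⇒ 1;  out={6}∪out(1)={1,6}
  fail(6) 'aabbb': from fail(5)=17 chase 'b': 17→8 ⇒ 17;  out=∅∪out(17)=∅
  fail(16) 'ccacc': from fail(15)=2 chase 'c': 2 ⇒ 20;  out={5}∪out(20)={4,5,7}
  fail(7) 'aabbbc': from fail(6)=17 chase 'c': 17 ⇒ 18;  out={2}∪out(18)={2}

Run:
[0] read 'b'  n0⇒n8
[1] read 'a'  n8⇒n9  → match P1@[1:1]
[2] read 'c'  n9⇒n10  → match P0@[1:2]
[3] read 'a'  n10⇒n1 ·f  → match P1@[3:3]
[4] read 'c'  n1⇒n2  → match P0@[3:4]
[5] read 'a'  n2⇒n1 ·f  → match P1@[5:5]
[6] read 'c'  n1⇒n2  → match P0@[5:6]
[7] read 'c'  n2⇒n20  → match P4@[6:7],P7@[5:7]
[8] read 'c'  n20⇒n13 ·f  → match P4@[7:8]
[9] read 'c'  n13⇒n13 ·f  → match P4@[8:9]
[10] read 'a'  n13⇒n14  → match P1@[10:10]
[11] read 'c'  n14⇒n15  → match P0@[10:11]
[12] read 'c'  n15⇒n16  → match P4@[11:12],P5@[8:12],P7@[10:12]
[13] read 'b'  n16⇒n8 ·f
[14] read 'c'  n8⇒n12 ·f
[15] read 'a'  n12⇒n1 ·f  → match P1@[15:15]
[16] read 'c'  n1⇒n2  → match P0@[15:16]
[17] read 'c'  n2⇒n20  → match P4@[16:17],P7@[15:17]
[18] read 'b'  n20⇒n8 ·f
[19] read 'b'  n8⇒n17
[20] read 'a'  n17⇒n9 ·f  → match P1@[20:20]
[21] read 'a'  n9⇒n3 ·f  → match P1@[21:21]
[22] read 'b'  n3⇒n4
[23] read 'b'  n4⇒n5
[24] read 'b'  n5⇒n6
[25] read 'c'  n6⇒n7  → match P2@[20:25]
[26] read 'a'  n7⇒n19 ·f  → match P1@[26:26],P6@[23:26]
[27] read 'c'  n19⇒n2 ·f  → match P0@[26:27]
[28] read 'b'  n2⇒n8 ·f
[29] read 'b'  n8⇒n17
[30] read 'b'  n17⇒n17 ·f
[31] read 'a'  n17⇒n9 ·f  → match P1@[31:31]
[32] read 'c'  n9⇒n10  → match P0@[31:32]
[33] read 'c'  n10⇒n11  → match P3@[30:33],P4@[32:33],P7@[31:33]
[34] read 'a'  n11⇒n14 ·f  → match P1@[34:34]

All matches (sorted): [[1,1],[2,0],[3,1],[4,0],[5,1],[6,0],[7,4],[7,7],[8,4],[9,4],[10,1],[11,0],[12,4],[12,5],[12,7],[15,1],[16,0],[17,4],[17,7],[20,1],[21,1],[25,2],[26,1],[26,6],[27,0],[31,1],[32,0],[33,3],[33,4],[33,7],[34,1]]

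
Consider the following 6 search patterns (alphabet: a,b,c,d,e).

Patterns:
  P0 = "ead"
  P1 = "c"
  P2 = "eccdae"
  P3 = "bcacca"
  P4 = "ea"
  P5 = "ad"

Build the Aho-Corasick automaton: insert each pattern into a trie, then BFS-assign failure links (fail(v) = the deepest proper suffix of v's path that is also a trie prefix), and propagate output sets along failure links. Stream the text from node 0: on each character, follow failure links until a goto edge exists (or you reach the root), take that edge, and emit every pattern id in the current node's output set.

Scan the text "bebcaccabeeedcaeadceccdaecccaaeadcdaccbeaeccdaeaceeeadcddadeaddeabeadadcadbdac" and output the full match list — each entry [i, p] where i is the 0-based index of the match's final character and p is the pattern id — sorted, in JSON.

Construct AC machine:
Trie (insert patterns):
  n0 'ε': a→16 b→10 c→4 e→1
  n1 'e': a→2 c→5
  n2 'ea': d→3  ←P4
  n3 'ead': ·  ←P0
  n4 'c': ·  ←P1
  n5 'ec': c→6
  n6 'ecc': d→7
  n7 'eccd': a→8
  n8 'eccda': e→9
  n9 'eccdae': ·  ←P2
  n10 'b': c→11
  n11 'bc': a→12
  n12 'bca': c→13
  n13 'bcac': c→14
  n14 'bcacc': a→15
  n15 'bcacca': ·  ←P3
  n16 'a': d→17
  n17 'ad': ·  ←P5

Failure links (BFS by depth):
  fail(1) 'e': from fail(0)=0 chase 'e': 0 ⇒ 0;  out=∅∪out(0)=∅
  fail(4) 'c': from fail(0)=0 chase 'c': 0 ⇒ 0;  out={1}∪out(0)={1}
  fail(10) 'b': from fail(0)=0 chase 'b': 0 ⇒ 0;  out=∅∪out(0)=∅
  fail(16) 'a': from fail(0)=0 chase 'a': 0 ⇒ 0;  out=∅∪out(0)=∅
  fail(2) 'ea': from fail(1)=0 chase 'a': 0 ⇒ 16;  out={4}∪out(16)={4}
  fail(5) 'ec': from fail(1)=0 chase 'c': 0 ⇒ 4;  out=∅∪out(4)={1}
  fail(11) 'bc': from fail(10)=0 chase 'c': 0 ⇒ 4;  out=∅∪out(4)={1}
  fail(17) 'ad': from fail(16)=0 chase 'd': 0 ⇒ 0;  out={5}∪out(0)={5}
  fail(3) 'ead': from fail(2)=16 chase 'd': 16 ⇒ 17;  out={0}∪out(17)={0,5}
  fail(6) 'ecc': from fail(5)=4 chase 'c': 4→0 ⇒ 4;  out=∅∪out(4)={1}
  fail(12) 'bca': from fail(11)=4 chase 'a': 4→0 ⇒ 16;  out=∅∪out(16)=∅
  fail(7) 'eccd': from fail(6)=4 chase 'd': 4→0 ⇒ 0;  out=∅∪out(0)=∅
  fail(13) 'bcac': from fail(12)=16 chase 'c': 16→0 ⇒ 4;  out=∅∪out(4)={1}
  fail(8) 'eccda': from fail(7)=0 chase 'a': 0 ⇒ 16;  out=∅∪out(16)=∅
  fail(14) 'bcacc': from fail(13)=4 chase 'c': 4→0 ⇒ 4;  out=∅∪out(4)={1}
  fail(9) 'eccdae': from fail(8)=16 chase 'e': 16→0 ⇒ 1;  out={2}∪out(1)={2}
  fail(15) 'bcacca': from fail(14)=4 chase 'a': 4→0 ⇒ 16;  out={3}∪out(16)={3}

Scan:
pos 0 'b': at 10
pos 1 'e': at 1 (fail-walked)
pos 2 'b': at 10 (fail-walked)
pos 3 'c': at 11  emit P1@[3:3]
pos 4 'a': at 12
pos 5 'c': at 13  emit P1@[5:5]
pos 6 'c': at 14  emit P1@[6:6]
pos 7 'a': at 15  emit P3@[2:7]
pos 8 'b': at 10 (fail-walked)
pos 9 'e': at 1 (fail-walked)
pos 10 'e': at 1 (fail-walked)
pos 11 'e': at 1 (fail-walked)
pos 12 'd': at 0 (fail-walked)
pos 13 'c': at 4  emit P1@[13:13]
pos 14 'a': at 16 (fail-walked)
pos 15 'e': at 1 (fail-walked)
pos 16 'a': at 2  emit P4@[15:16]
pos 17 'd': at 3  emit P0@[15:17],P5@[16:17]
pos 18 'c': at 4 (fail-walked)  emit P1@[18:18]
pos 19 'e': at 1 (fail-walked)
pos 20 'c': at 5  emit P1@[20:20]
pos 21 'c': at 6  emit P1@[21:21]
pos 22 'd': at 7
pos 23 'a': at 8
pos 24 'e': at 9  emit P2@[19:24]
pos 25 'c': at 5 (fail-walked)  emit P1@[25:25]
pos 26 'c': at 6  emit P1@[26:26]
pos 27 'c': at 4 (fail-walked)  emit P1@[27:27]
pos 28 'a': at 16 (fail-walked)
pos 29 'a': at 16 (fail-walked)
pos 30 'e': at 1 (fail-walked)
pos 31 'a': at 2  emit P4@[30:31]
pos 32 'd': at 3  emit P0@[30:32],P5@[31:32]
pos 33 'c': at 4 (fail-walked)  emit P1@[33:33]
pos 34 'd': at 0 (fail-walked)
pos 35 'a': at 16
pos 36 'c': at 4 (fail-walked)  emit P1@[36:36]
pos 37 'c': at 4 (fail-walked)  emit P1@[37:37]
pos 38 'b': at 10 (fail-walked)
pos 39 'e': at 1 (fail-walked)
pos 40 'a': at 2  emit P4@[39:40]
pos 41 'e': at 1 (fail-walked)
pos 42 'c': at 5  emit P1@[42:42]
pos 43 'c': at 6  emit P1@[43:43]
pos 44 'd': at 7
pos 45 'a': at 8
pos 46 'e': at 9  emit P2@[41:46]
pos 47 'a': at 2 (fail-walked)  emit P4@[46:47]
pos 48 'c': at 4 (fail-walked)  emit P1@[48:48]
pos 49 'e': at 1 (fail-walked)
pos 50 'e': at 1 (fail-walked)
pos 51 'e': at 1 (fail-walked)
pos 52 'a': at 2  emit P4@[51:52]
pos 53 'd': at 3  emit P0@[51:53],P5@[52:53]
pos 54 'c': at 4 (fail-walked)  emit P1@[54:54]
pos 55 'd': at 0 (fail-walked)
pos 56 'd': at 0
pos 57 'a': at 16
pos 58 'd': at 17  emit P5@[57:58]
pos 59 'e': at 1 (fail-walked)
pos 60 'a': at 2  emit P4@[59:60]
pos 61 'd': at 3  emit P0@[59:61],P5@[60:61]
pos 62 'd': at 0 (fail-walked)
pos 63 'e': at 1
pos 64 'a': at 2  emit P4@[63:64]
pos 65 'b': at 10 (fail-walked)
pos 66 'e': at 1 (fail-walked)
pos 67 'a': at 2  emit P4@[66:67]
pos 68 'd': at 3  emit P0@[66:68],P5@[67:68]
pos 69 'a': at 16 (fail-walked)
pos 70 'd': at 17  emit P5@[69:70]
pos 71 'c': at 4 (fail-walked)  emit P1@[71:71]
pos 72 'a': at 16 (fail-walked)
pos 73 'd': at 17  emit P5@[72:73]
pos 74 'b': at 10 (fail-walked)
pos 75 'd': at 0 (fail-walked)
pos 76 'a': at 16
pos 77 'c': at 4 (fail-walked)  emit P1@[77:77]

Result: [[3,1],[5,1],[6,1],[7,3],[13,1],[16,4],[17,0],[17,5],[18,1],[20,1],[21,1],[24,2],[25,1],[26,1],[27,1],[31,4],[32,0],[32,5],[33,1],[36,1],[37,1],[40,4],[42,1],[43,1],[46,2],[47,4],[48,1],[52,4],[53,0],[53,5],[54,1],[58,5],[60,4],[61,0],[61,5],[64,4],[67,4],[68,0],[68,5],[70,5],[71,1],[73,5],[77,1]]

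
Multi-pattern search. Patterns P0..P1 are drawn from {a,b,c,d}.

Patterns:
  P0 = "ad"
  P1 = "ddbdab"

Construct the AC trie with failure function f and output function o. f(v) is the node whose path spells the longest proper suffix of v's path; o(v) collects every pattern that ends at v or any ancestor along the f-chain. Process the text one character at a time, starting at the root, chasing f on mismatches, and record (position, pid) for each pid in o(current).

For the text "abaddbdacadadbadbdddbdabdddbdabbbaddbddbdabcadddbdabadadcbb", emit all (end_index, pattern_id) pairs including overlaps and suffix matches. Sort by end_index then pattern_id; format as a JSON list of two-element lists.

Build automaton:
Trie nodes:
  0='ε' goto a→1 d→3
  1='a' goto d→2
  2='ad' goto ·  ←P0
  3='d' goto d→4
  4='dd' goto b→5
  5='ddb' goto d→6
  6='ddbd' goto a→7
  7='ddbda' goto b→8
  8='ddbdab' goto ·  ←P1

BFS fail/out derivation:
  n1('a'): parent n0 fail=0; on 'a' 0 → fail=0;  out ∅∪∅=∅
  n3('d'): parent n0 fail=0; on 'd' 0 → fail=0;  out ∅∪∅=∅
  n2('ad'): parent n1 fail=0; on 'd' 0 → fail=3;  out {0}∪∅={0}
  n4('dd'): parent n3 fail=0; on 'd' 0 → fail=3;  out ∅∪∅=∅
  n5('ddb'): parent n4 fail=3; on 'b' 3→0 → fail=0;  out ∅∪∅=∅
  n6('ddbd'): parent n5 fail=0; on 'd' 0 → fail=3;  out ∅∪∅=∅
  n7('ddbda'): parent n6 fail=3; on 'a' 3→0 → fail=1;  out ∅∪∅=∅
  n8('ddbdab'): parent n7 fail=1; on 'b' 1→0 → fail=0;  out {1}∪∅={1}

Run:
i=0 'a': node 0→1
i=1 'b': node 1→0 (via fail)
i=2 'a': node 0→1
i=3 'd': node 1→2  ** P0@[2:3]
i=4 'd': node 2→4 (via fail)
i=5 'b': node 4→5
i=6 'd': node 5→6
i=7 'a': node 6→7
i=8 'c': node 7→0 (via fail)
i=9 'a': node 0→1
i=10 'd': node 1→2  ** P0@[9:10]
i=11 'a': node 2→1 (via fail)
i=12 'd': node 1→2  ** P0@[11:12]
i=13 'b': node 2→0 (via fail)
i=14 'a': node 0→1
i=15 'd': node 1→2  ** P0@[14:15]
i=16 'b': node 2→0 (via fail)
i=17 'd': node 0→3
i=18 'd': node 3→4
i=19 'd': node 4→4 (via fail)
i=20 'b': node 4→5
i=21 'd': node 5→6
i=22 'a': node 6→7
i=23 'b': node 7→8  ** P1@[18:23]
i=24 'd': node 8→3 (via fail)
i=25 'd': node 3→4
i=26 'd': node 4→4 (via fail)
i=27 'b': node 4→5
i=28 'd': node 5→6
i=29 'a': node 6→7
i=30 'b': node 7→8  ** P1@[25:30]
i=31 'b': node 8→0 (via fail)
i=32 'b': node 0→0
i=33 'a': node 0→1
i=34 'd': node 1→2  ** P0@[33:34]
i=35 'd': node 2→4 (via fail)
i=36 'b': node 4→5
i=37 'd': node 5→6
i=38 'd': node 6→4 (via fail)
i=39 'b': node 4→5
i=40 'd': node 5→6
i=41 'a': node 6→7
i=42 'b': node 7→8  ** P1@[37:42]
i=43 'c': node 8→0 (via fail)
i=44 'a': node 0→1
i=45 'd': node 1→2  ** P0@[44:45]
i=46 'd': node 2→4 (via fail)
i=47 'd': node 4→4 (via fail)
i=48 'b': node 4→5
i=49 'd': node 5→6
i=50 'a': node 6→7
i=51 'b': node 7→8  ** P1@[46:51]
i=52 'a': node 8→1 (via fail)
i=53 'd': node 1→2  ** P0@[52:53]
i=54 'a': node 2→1 (via fail)
i=55 'd': node 1→2  ** P0@[54:55]
i=56 'c': node 2→0 (via fail)
i=57 'b': node 0→0
i=58 'b': node 0→0

Matches: [[3,0],[10,0],[12,0],[15,0],[23,1],[30,1],[34,0],[42,1],[45,0],[51,1],[53,0],[55,0]]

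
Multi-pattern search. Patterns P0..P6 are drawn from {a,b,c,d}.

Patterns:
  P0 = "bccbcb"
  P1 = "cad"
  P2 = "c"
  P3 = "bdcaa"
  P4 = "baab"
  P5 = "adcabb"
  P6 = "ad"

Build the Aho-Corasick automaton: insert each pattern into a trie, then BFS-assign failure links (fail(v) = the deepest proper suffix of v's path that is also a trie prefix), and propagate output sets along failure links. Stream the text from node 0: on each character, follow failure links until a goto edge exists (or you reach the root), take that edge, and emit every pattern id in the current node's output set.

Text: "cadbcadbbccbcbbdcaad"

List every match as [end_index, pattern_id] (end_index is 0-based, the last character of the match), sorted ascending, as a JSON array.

Build automaton:
Trie (insert patterns):
  n0 'ε': a→17 b→1 c→7
  n1 'b': a→14 c→2 d→10
  n2 'bc': c→3
  n3 'bcc': b→4
  n4 'bccb': c→5
  n5 'bccbc': b→6
  n6 'bccbcb': ·  ←P0
  n7 'c': a→8  ←P2
  n8 'ca': d→9
  n9 'cad': ·  ←P1
  n10 'bd': c→11
  n11 'bdc': a→12
  n12 'bdca': a→13
  n13 'bdcaa': ·  ←P3
  n14 'ba': a→15
  n15 'baa': b→16
  n16 'baab': ·  ←P4
  n17 'a': d→18
  n18 'ad': c→19  ←P6
  n19 'adc': a→20
  n20 'adca': b→21
  n21 'adcab': b→22
  n22 'adcabb': ·  ←P5

BFS fail/out derivation:
  fail(1) 'b': from fail(0)=0 chase 'b': 0 ⇒ 0;  out=∅∪out(0)=∅
  fail(7) 'c': from fail(0)=0 chase 'c': 0 ⇒ 0;  out={2}∪out(0)={2}
  fail(17) 'a': from fail(0)=0 chase 'a': 0 ⇒ 0;  out=∅∪out(0)=∅
  fail(2) 'bc': from fail(1)=0 chase 'c': 0 ⇒ 7;  out=∅∪out(7)={2}
  fail(8) 'ca': from fail(7)=0 chase 'a': 0 ⇒ 17;  out=∅∪out(17)=∅
  fail(10) 'bd': from fail(1)=0 chase 'd': 0 ⇒ 0;  out=∅∪out(0)=∅
  fail(14) 'ba': from fail(1)=0 chase 'a': 0 ⇒ 17;  out=∅∪out(17)=∅
  fail(18) 'ad': from fail(17)=0 chase 'd': 0 ⇒ 0;  out={6}∪out(0)={6}
  fail(3) 'bcc': from fail(2)=7 chase 'c': 7→0 ⇒ 7;  out=∅∪out(7)={2}
  fail(9) 'cad': from fail(8)=17 chase 'd': 17 ⇒ 18;  out={1}∪out(18)={1,6}
  fail(11) 'bdc': from fail(10)=0 chase 'c': 0 ⇒ 7;  out=∅∪out(7)={2}
  fail(15) 'baa': from fail(14)=17 chase 'a': 17→0 ⇒ 17;  out=∅∪out(17)=∅
  fail(19) 'adc': from fail(18)=0 chase 'c': 0 ⇒ 7;  out=∅∪out(7)={2}
  fail(4) 'bccb': from fail(3)=7 chase 'b': 7→0 ⇒ 1;  out=∅∪out(1)=∅
  fail(12) 'bdca': from fail(11)=7 chase 'a': 7 ⇒ 8;  out=∅∪out(8)=∅
  fail(16) 'baab': from fail(15)=17 chase 'b': 17→0 ⇒ 1;  out={4}∪out(1)={4}
  fail(20) 'adca': from fail(19)=7 chase 'a': 7 ⇒ 8;  out=∅∪out(8)=∅
  fail(5) 'bccbc': from fail(4)=1 chase 'c': 1 ⇒ 2;  out=∅∪out(2)={2}
  fail(13) 'bdcaa': from fail(12)=8 chase 'a': 8→17→0 ⇒ 17;  out={3}∪out(17)={3}
  fail(21) 'adcab': from fail(20)=8 chase 'b': 8→17→0 ⇒ 1;  out=∅∪out(1)=∅
  fail(6) 'bccbcb': from fail(5)=2 chase 'b': 2→7→0 ⇒ 1;  out={0}∪out(1)={0}
  fail(22) 'adcabb': from fail(21)=1 chase 'b': 1→0 ⇒ 1;  out={5}∪out(1)={5}

Text stream:
i=0 'c': node 0→7  → match P2@[0:0]
i=1 'a': node 7→8
i=2 'd': node 8→9  → match P1@[0:2],P6@[1:2]
i=3 'b': node 9→1 (via fail)
i=4 'c': node 1→2  → match P2@[4:4]
i=5 'a': node 2→8 (via fail)
i=6 'd': node 8→9  → match P1@[4:6],P6@[5:6]
i=7 'b': node 9→1 (via fail)
i=8 'b': node 1→1 (via fail)
i=9 'c': node 1→2  → match P2@[9:9]
i=10 'c': node 2→3  → match P2@[10:10]
i=11 'b': node 3→4
i=12 'c': node 4→5  → match P2@[12:12]
i=13 'b': node 5→6  → match P0@[8:13]
i=14 'b': node 6→1 (via fail)
i=15 'd': node 1→10
i=16 'c': node 10→11  → match P2@[16:16]
i=17 'a': node 11→12
i=18 'a': node 12→13  → match P3@[14:18]
i=19 'd': node 13→18 (via fail)  → match P6@[18:19]

Result: [[0,2],[2,1],[2,6],[4,2],[6,1],[6,6],[9,2],[10,2],[12,2],[13,0],[16,2],[18,3],[19,6]]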